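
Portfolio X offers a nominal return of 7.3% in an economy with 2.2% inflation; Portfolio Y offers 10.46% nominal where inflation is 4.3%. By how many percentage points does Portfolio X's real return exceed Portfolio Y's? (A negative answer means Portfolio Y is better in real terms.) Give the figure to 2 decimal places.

-0.92

Portfolio X real return: 1.073/1.022 − 1 = 4.990%.
Portfolio Y real return: 1.1046/1.043 − 1 = 5.906%.
Difference: 4.990 − 5.906 = -0.916 pp.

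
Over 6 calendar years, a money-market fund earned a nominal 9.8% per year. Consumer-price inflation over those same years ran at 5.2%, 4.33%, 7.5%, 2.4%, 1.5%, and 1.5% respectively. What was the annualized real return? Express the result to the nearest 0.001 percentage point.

Cumulative inflation factor: 1.052 × 1.0433 × 1.075 × 1.024 × 1.015 × 1.015 ≈ 1.24470.
Nominal growth factor: 1.75232. Real growth factor = 1.75232 / 1.24470 ≈ 1.40782.
Annualized: 1.40782^(1/6) − 1 ≈ 0.05866.

5.866%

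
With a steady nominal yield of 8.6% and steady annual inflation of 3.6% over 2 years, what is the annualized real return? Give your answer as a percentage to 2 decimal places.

With constant rates the annual real return is the same each year: (1+8.6%)/(1+3.6%) − 1 = 0.04826.

4.83%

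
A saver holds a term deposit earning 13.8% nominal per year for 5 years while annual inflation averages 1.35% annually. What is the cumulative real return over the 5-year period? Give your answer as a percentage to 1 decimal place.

78.5%

The annual real rate is (1+13.8%)/(1+1.35%) − 1 = 12.2842%.
Compounded over 5 years: (1 + 0.122842)^5 − 1 ≈ 0.78481.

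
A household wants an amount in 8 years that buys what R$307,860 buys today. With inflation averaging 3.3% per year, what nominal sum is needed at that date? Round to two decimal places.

Cumulative price-level factor: (1+3.3%)^8 ≈ 1.2965897146.
Multiplying R$307,860 by the price-level factor gives the future nominal sum.

R$399,168.11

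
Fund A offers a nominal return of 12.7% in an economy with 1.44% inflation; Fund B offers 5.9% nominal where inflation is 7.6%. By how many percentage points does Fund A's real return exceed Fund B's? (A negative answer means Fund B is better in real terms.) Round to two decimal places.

Fund A real return: 1.127/1.0144 − 1 = 11.100%.
Fund B real return: 1.059/1.076 − 1 = -1.580%.
Difference: 11.100 − (-1.580) = 12.680 pp.

12.68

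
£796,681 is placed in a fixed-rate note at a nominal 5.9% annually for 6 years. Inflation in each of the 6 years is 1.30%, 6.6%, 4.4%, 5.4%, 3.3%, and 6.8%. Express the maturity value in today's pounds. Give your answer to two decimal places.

Nominal value at maturity: £796,681 × (1 + 5.9%)^6 ≈ £1,123,725.46.
Price-level factor over 6 years: 1.0130 × 1.066 × 1.044 × 1.054 × 1.033 × 1.068 ≈ 1.3109294917.
The maturity value deflated by that factor is the answer in today's purchasing power.

£857,197.48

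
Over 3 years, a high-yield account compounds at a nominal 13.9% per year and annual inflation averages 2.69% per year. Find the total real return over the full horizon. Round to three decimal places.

36.454%

The annual real rate is (1+13.9%)/(1+2.69%) − 1 = 10.9164%.
Compounded over 3 years: (1 + 0.109164)^3 − 1 ≈ 0.36454.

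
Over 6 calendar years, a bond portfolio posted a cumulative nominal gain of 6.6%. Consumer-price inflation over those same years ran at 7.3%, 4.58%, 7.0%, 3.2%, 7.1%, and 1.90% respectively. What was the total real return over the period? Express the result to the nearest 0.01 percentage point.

-21.17%

Cumulative inflation factor: 1.073 × 1.0458 × 1.070 × 1.032 × 1.071 × 1.0190 ≈ 1.35231.
Nominal growth factor: 1.06600. Real growth factor = 1.06600 / 1.35231 ≈ 0.78828.
Total real return ≈ -21.1718%.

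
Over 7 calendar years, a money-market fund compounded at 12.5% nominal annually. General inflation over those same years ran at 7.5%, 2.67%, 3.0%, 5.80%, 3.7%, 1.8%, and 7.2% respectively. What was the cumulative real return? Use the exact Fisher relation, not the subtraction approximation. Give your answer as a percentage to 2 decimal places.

67.56%

Cumulative inflation factor: 1.075 × 1.0267 × 1.030 × 1.0580 × 1.037 × 1.018 × 1.072 ≈ 1.36112.
Nominal growth factor: 2.28070. Real growth factor = 2.28070 / 1.36112 ≈ 1.67560.
Total real return ≈ 67.5604%.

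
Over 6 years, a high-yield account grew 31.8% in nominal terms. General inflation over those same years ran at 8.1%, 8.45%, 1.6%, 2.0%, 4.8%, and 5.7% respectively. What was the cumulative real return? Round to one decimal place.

Cumulative inflation factor: 1.081 × 1.0845 × 1.016 × 1.020 × 1.048 × 1.057 ≈ 1.34582.
Nominal growth factor: 1.31800. Real growth factor = 1.31800 / 1.34582 ≈ 0.97933.
Total real return ≈ -2.0668%.

-2.1%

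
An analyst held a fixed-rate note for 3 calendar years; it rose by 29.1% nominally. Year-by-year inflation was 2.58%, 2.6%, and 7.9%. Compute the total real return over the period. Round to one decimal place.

13.7%

Cumulative inflation factor: 1.0258 × 1.026 × 1.079 ≈ 1.13562.
Nominal growth factor: 1.29100. Real growth factor = 1.29100 / 1.13562 ≈ 1.13683.
Total real return ≈ 13.6828%.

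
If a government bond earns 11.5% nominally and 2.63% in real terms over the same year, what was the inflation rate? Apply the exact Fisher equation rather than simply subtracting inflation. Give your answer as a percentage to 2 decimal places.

From (1+r_nom) = (1+r_real)(1+π), we get 1+π = (1 + 11.5%)/(1 + 2.63%) = 1.115/1.0263 ≈ 1.08643.
So π ≈ 8.6427%.

8.64%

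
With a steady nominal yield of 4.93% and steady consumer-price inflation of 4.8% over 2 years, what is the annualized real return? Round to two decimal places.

0.12%

With constant rates the annual real return is the same each year: (1+4.93%)/(1+4.8%) − 1 = 0.00124.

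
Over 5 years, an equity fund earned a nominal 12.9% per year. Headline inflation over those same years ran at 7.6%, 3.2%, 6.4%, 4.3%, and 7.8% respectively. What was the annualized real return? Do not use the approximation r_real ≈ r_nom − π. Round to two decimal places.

6.67%

Cumulative inflation factor: 1.076 × 1.032 × 1.064 × 1.043 × 1.078 ≈ 1.32842.
Nominal growth factor: 1.83430. Real growth factor = 1.83430 / 1.32842 ≈ 1.38081.
Annualized: 1.38081^(1/5) − 1 ≈ 0.06666.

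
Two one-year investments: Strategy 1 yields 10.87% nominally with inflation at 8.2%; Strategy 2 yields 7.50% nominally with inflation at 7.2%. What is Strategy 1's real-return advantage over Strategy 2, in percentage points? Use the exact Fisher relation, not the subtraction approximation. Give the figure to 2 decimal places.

Strategy 1 real return: 1.1087/1.082 − 1 = 2.468%.
Strategy 2 real return: 1.0750/1.072 − 1 = 0.280%.
Difference: 2.468 − 0.280 = 2.188 pp.

2.19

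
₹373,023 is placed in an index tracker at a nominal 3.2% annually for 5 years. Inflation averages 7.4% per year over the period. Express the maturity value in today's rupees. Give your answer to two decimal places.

₹305,571.39

Nominal value at maturity: ₹373,023 × (1 + 3.2%)^5 ≈ ₹436,650.64.
Price-level factor over 5 years: (1 + 7.4%)^5 ≈ 1.4289643919.
The maturity value deflated by that factor is the answer in today's purchasing power.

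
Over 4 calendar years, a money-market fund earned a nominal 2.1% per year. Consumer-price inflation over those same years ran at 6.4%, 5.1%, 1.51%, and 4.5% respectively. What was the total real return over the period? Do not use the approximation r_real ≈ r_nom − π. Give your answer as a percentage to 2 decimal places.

-8.39%

Cumulative inflation factor: 1.064 × 1.051 × 1.0151 × 1.045 ≈ 1.18623.
Nominal growth factor: 1.08668. Real growth factor = 1.08668 / 1.18623 ≈ 0.91608.
Total real return ≈ -8.3920%.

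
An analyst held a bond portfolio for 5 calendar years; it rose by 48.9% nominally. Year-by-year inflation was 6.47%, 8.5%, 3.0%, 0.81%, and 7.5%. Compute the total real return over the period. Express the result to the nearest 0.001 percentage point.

15.475%

Cumulative inflation factor: 1.0647 × 1.085 × 1.030 × 1.0081 × 1.075 ≈ 1.28946.
Nominal growth factor: 1.48900. Real growth factor = 1.48900 / 1.28946 ≈ 1.15475.
Total real return ≈ 15.4751%.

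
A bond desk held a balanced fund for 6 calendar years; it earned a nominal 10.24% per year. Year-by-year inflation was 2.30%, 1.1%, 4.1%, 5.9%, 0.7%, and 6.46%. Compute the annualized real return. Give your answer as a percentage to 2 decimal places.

6.61%

Cumulative inflation factor: 1.0230 × 1.011 × 1.041 × 1.059 × 1.007 × 1.0646 ≈ 1.22233.
Nominal growth factor: 1.79488. Real growth factor = 1.79488 / 1.22233 ≈ 1.46840.
Annualized: 1.46840^(1/6) − 1 ≈ 0.06612.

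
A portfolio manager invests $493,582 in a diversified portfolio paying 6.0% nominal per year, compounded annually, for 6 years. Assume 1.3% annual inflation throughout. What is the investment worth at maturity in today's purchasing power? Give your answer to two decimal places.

Nominal value at maturity: $493,582 × (1 + 6.0%)^6 ≈ $700,155.50.
Price-level factor over 6 years: (1 + 1.3%)^6 ≈ 1.0805793706.
The maturity value deflated by that factor is the answer in today's purchasing power.

$647,944.54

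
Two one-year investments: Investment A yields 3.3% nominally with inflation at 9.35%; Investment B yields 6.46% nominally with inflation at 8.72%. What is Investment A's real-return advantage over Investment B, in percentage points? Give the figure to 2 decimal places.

Investment A real return: 1.033/1.0935 − 1 = -5.533%.
Investment B real return: 1.0646/1.0872 − 1 = -2.079%.
Difference: -5.533 − (-2.079) = -3.454 pp.

-3.45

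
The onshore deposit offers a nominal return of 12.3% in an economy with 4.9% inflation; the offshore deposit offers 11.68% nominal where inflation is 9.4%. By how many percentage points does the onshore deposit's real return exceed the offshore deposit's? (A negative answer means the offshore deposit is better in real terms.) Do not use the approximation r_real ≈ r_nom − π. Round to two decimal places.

The onshore deposit real return: 1.123/1.049 − 1 = 7.054%.
The offshore deposit real return: 1.1168/1.094 − 1 = 2.084%.
Difference: 7.054 − 2.084 = 4.970 pp.

4.97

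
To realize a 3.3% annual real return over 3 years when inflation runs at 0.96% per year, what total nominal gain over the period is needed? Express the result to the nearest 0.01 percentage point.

Required annual nominal rate: (1+3.3%)(1+0.96%) − 1 = 4.29168%.
Cumulative over 3 years: (1 + 0.0429168)^3 − 1 ≈ 0.13436.

13.44%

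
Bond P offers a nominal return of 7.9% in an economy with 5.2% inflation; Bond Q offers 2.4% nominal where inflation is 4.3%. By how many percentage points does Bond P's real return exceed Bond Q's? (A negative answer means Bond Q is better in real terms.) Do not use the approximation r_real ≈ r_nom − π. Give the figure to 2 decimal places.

Bond P real return: 1.079/1.052 − 1 = 2.567%.
Bond Q real return: 1.024/1.043 − 1 = -1.822%.
Difference: 2.567 − (-1.822) = 4.389 pp.

4.39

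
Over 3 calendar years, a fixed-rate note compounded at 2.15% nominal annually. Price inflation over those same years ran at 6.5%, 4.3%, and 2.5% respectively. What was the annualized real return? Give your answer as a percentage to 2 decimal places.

Cumulative inflation factor: 1.065 × 1.043 × 1.025 ≈ 1.13856.
Nominal growth factor: 1.06590. Real growth factor = 1.06590 / 1.13856 ≈ 0.93618.
Annualized: 0.93618^(1/3) − 1 ≈ -0.02174.

-2.17%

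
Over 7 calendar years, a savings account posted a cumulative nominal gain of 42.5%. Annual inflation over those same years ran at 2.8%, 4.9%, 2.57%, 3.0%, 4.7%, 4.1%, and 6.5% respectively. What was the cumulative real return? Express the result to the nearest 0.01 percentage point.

Cumulative inflation factor: 1.028 × 1.049 × 1.0257 × 1.030 × 1.047 × 1.041 × 1.065 ≈ 1.32243.
Nominal growth factor: 1.42500. Real growth factor = 1.42500 / 1.32243 ≈ 1.07756.
Total real return ≈ 7.7560%.

7.76%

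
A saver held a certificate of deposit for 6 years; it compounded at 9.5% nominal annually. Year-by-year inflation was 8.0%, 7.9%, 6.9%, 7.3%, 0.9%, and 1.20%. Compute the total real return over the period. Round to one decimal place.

26.3%

Cumulative inflation factor: 1.080 × 1.079 × 1.069 × 1.073 × 1.009 × 1.0120 ≈ 1.36488.
Nominal growth factor: 1.72379. Real growth factor = 1.72379 / 1.36488 ≈ 1.26296.
Total real return ≈ 26.2962%.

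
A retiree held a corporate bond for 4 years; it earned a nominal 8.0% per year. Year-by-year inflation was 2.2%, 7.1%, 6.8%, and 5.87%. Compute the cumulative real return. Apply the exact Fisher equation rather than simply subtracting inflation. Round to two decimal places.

Cumulative inflation factor: 1.022 × 1.071 × 1.068 × 1.0587 ≈ 1.23761.
Nominal growth factor: 1.36049. Real growth factor = 1.36049 / 1.23761 ≈ 1.09929.
Total real return ≈ 9.9285%.

9.93%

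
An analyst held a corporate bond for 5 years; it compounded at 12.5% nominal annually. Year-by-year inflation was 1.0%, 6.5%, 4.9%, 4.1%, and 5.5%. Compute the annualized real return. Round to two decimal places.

7.78%

Cumulative inflation factor: 1.010 × 1.065 × 1.049 × 1.041 × 1.055 ≈ 1.23922.
Nominal growth factor: 1.80203. Real growth factor = 1.80203 / 1.23922 ≈ 1.45416.
Annualized: 1.45416^(1/5) − 1 ≈ 0.07776.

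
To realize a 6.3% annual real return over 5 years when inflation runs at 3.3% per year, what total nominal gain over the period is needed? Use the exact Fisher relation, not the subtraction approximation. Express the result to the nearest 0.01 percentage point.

59.65%

Required annual nominal rate: (1+6.3%)(1+3.3%) − 1 = 9.8079%.
Cumulative over 5 years: (1 + 0.098079)^5 − 1 ≈ 0.59650.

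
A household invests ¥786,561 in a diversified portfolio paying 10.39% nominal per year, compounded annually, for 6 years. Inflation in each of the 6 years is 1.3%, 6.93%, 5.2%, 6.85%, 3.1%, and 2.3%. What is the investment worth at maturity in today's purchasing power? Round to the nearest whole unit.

Nominal value at maturity: ¥786,561 × (1 + 10.39%)^6 ≈ ¥1,423,347.
Price-level factor over 6 years: 1.013 × 1.0693 × 1.052 × 1.0685 × 1.031 × 1.023 ≈ 1.2842026965.
Dividing the nominal maturity value by the price-level factor gives the value in today's money.

¥1,108,351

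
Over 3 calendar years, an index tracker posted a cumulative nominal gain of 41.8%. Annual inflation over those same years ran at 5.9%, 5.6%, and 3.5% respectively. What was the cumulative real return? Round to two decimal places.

Cumulative inflation factor: 1.059 × 1.056 × 1.035 ≈ 1.15744.
Nominal growth factor: 1.41800. Real growth factor = 1.41800 / 1.15744 ≈ 1.22511.
Total real return ≈ 22.5113%.

22.51%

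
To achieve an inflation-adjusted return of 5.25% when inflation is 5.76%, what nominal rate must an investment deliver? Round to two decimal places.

By the Fisher equation, 1 + r_nom = (1 + 5.25%)(1 + 5.76%) = 1.0525 × 1.0576 = 1.113124.
So r_nom = 11.3124%.

11.31%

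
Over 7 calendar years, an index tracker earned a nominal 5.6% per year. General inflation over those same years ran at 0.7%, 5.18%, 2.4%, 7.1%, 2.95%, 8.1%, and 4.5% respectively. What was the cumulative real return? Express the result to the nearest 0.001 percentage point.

Cumulative inflation factor: 1.007 × 1.0518 × 1.024 × 1.071 × 1.0295 × 1.081 × 1.045 ≈ 1.35089.
Nominal growth factor: 1.46436. Real growth factor = 1.46436 / 1.35089 ≈ 1.08399.
Total real return ≈ 8.3994%.

8.399%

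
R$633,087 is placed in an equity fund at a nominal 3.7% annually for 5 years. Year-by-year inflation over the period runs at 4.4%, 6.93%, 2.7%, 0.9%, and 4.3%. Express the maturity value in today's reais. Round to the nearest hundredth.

Nominal value at maturity: R$633,087 × (1 + 3.7%)^5 ≈ R$759,201.71.
Price-level factor over 5 years: 1.044 × 1.0693 × 1.027 × 1.009 × 1.043 ≈ 1.2065518329.
Dividing the nominal maturity value by the price-level factor gives the value in today's money.

R$629,232.57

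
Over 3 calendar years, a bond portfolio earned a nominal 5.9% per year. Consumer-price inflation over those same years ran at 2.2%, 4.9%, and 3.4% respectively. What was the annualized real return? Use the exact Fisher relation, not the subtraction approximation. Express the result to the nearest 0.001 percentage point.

2.325%

Cumulative inflation factor: 1.022 × 1.049 × 1.034 ≈ 1.10853.
Nominal growth factor: 1.18765. Real growth factor = 1.18765 / 1.10853 ≈ 1.07137.
Annualized: 1.07137^(1/3) − 1 ≈ 0.02325.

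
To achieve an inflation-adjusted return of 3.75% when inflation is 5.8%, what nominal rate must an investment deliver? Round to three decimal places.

9.768%

By the Fisher equation, 1 + r_nom = (1 + 3.75%)(1 + 5.8%) = 1.0375 × 1.058 = 1.097675.
So r_nom = 9.7675%.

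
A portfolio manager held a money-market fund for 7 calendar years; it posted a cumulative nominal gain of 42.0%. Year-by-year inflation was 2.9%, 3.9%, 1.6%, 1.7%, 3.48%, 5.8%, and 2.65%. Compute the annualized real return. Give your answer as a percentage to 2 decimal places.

Cumulative inflation factor: 1.029 × 1.039 × 1.016 × 1.017 × 1.0348 × 1.058 × 1.0265 ≈ 1.24150.
Nominal growth factor: 1.42000. Real growth factor = 1.42000 / 1.24150 ≈ 1.14378.
Annualized: 1.14378^(1/7) − 1 ≈ 0.01938.

1.94%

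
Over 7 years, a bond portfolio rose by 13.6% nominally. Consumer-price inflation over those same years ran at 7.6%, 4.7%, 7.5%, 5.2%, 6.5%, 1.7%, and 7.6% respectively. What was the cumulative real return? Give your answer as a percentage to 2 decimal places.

-23.49%

Cumulative inflation factor: 1.076 × 1.047 × 1.075 × 1.052 × 1.065 × 1.017 × 1.076 ≈ 1.48479.
Nominal growth factor: 1.13600. Real growth factor = 1.13600 / 1.48479 ≈ 0.76509.
Total real return ≈ -23.4910%.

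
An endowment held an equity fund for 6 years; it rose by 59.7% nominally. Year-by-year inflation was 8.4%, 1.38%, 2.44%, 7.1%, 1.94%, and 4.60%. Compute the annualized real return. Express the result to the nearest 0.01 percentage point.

3.68%

Cumulative inflation factor: 1.084 × 1.0138 × 1.0244 × 1.071 × 1.0194 × 1.0460 ≈ 1.28563.
Nominal growth factor: 1.59700. Real growth factor = 1.59700 / 1.28563 ≈ 1.24219.
Annualized: 1.24219^(1/6) − 1 ≈ 0.03681.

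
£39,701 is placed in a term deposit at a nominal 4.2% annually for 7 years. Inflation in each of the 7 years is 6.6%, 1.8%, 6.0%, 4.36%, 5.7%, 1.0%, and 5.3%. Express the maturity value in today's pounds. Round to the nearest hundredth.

Nominal value at maturity: £39,701 × (1 + 4.2%)^7 ≈ £52,951.16.
Price-level factor over 7 years: 1.066 × 1.018 × 1.060 × 1.0436 × 1.057 × 1.010 × 1.053 ≈ 1.3494899378.
The maturity value deflated by that factor is the answer in today's purchasing power.

£39,237.91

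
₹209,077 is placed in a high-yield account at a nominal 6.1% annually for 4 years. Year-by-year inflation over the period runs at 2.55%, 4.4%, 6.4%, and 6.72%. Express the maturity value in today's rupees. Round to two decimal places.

Nominal value at maturity: ₹209,077 × (1 + 6.1%)^4 ≈ ₹264,952.36.
Price-level factor over 4 years: 1.0255 × 1.044 × 1.064 × 1.0672 ≈ 1.2156921375.
Dividing the nominal maturity value by the price-level factor gives the value in today's money.

₹217,943.63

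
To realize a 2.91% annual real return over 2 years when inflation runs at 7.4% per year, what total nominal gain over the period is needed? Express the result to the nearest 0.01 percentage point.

22.16%

Required annual nominal rate: (1+2.91%)(1+7.4%) − 1 = 10.52534%.
Cumulative over 2 years: (1 + 0.1052534)^2 − 1 ≈ 0.22159.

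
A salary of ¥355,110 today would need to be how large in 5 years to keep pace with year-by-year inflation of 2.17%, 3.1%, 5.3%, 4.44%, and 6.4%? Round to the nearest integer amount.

Cumulative price-level factor: 1.0217 × 1.031 × 1.053 × 1.0444 × 1.064 ≈ 1.2325907975.
Multiplying ¥355,110 by the price-level factor gives the future nominal sum.

¥437,705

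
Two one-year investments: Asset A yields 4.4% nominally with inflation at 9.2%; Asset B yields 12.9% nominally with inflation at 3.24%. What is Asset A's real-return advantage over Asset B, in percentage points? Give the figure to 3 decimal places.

Asset A real return: 1.044/1.092 − 1 = -4.3956%.
Asset B real return: 1.129/1.0324 − 1 = 9.3568%.
Difference: -4.3956 − 9.3568 = -13.7524 pp.

-13.752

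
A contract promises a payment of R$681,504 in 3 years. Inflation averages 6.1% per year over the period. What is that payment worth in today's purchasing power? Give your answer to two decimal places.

R$570,587.51

Price-level factor over 3 years: (1 + 6.1%)^3 = 1.194389981.
Purchasing power today: R$681,504 divided by that factor.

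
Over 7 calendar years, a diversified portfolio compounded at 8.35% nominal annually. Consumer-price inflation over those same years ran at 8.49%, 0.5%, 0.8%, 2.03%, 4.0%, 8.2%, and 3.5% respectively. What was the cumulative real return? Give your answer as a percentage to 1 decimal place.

Cumulative inflation factor: 1.0849 × 1.005 × 1.008 × 1.0203 × 1.040 × 1.082 × 1.035 ≈ 1.30601.
Nominal growth factor: 1.75308. Real growth factor = 1.75308 / 1.30601 ≈ 1.34232.
Total real return ≈ 34.2324%.

34.2%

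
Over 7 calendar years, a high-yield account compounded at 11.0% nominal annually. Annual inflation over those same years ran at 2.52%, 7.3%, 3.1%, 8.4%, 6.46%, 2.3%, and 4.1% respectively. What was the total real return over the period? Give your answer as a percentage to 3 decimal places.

48.954%

Cumulative inflation factor: 1.0252 × 1.073 × 1.031 × 1.084 × 1.0646 × 1.023 × 1.041 ≈ 1.39383.
Nominal growth factor: 2.07616. Real growth factor = 2.07616 / 1.39383 ≈ 1.48954.
Total real return ≈ 48.9539%.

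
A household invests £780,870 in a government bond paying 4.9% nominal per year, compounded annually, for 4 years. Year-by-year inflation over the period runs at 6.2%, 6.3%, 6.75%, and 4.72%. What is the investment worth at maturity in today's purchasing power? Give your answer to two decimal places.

Nominal value at maturity: £780,870 × (1 + 4.9%)^4 ≈ £945,541.71.
Price-level factor over 4 years: 1.062 × 1.063 × 1.0675 × 1.0472 ≈ 1.2619882127.
The maturity value deflated by that factor is the answer in today's purchasing power.

£749,247.66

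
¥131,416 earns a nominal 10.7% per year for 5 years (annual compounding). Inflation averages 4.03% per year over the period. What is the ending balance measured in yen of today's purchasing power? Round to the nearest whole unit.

Nominal value at maturity: ¥131,416 × (1 + 10.7%)^5 ≈ ¥218,467.
Price-level factor over 5 years: (1 + 4.03%)^5 ≈ 1.2184087029.
The maturity value deflated by that factor is the answer in today's purchasing power.

¥179,305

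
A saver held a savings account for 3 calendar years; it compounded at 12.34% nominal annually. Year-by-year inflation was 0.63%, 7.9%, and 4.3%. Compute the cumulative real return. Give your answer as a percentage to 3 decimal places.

Cumulative inflation factor: 1.0063 × 1.079 × 1.043 ≈ 1.13249.
Nominal growth factor: 1.41776. Real growth factor = 1.41776 / 1.13249 ≈ 1.25190.
Total real return ≈ 25.1901%.

25.190%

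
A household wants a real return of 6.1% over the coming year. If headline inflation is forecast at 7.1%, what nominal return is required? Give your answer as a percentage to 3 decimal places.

13.633%

By the Fisher equation, 1 + r_nom = (1 + 6.1%)(1 + 7.1%) = 1.061 × 1.071 = 1.136331.
So r_nom = 13.6331%.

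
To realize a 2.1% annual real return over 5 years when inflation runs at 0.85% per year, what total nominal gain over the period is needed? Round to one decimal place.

Required annual nominal rate: (1+2.1%)(1+0.85%) − 1 = 2.96785%.
Cumulative over 5 years: (1 + 0.0296785)^5 − 1 ≈ 0.15747.

15.7%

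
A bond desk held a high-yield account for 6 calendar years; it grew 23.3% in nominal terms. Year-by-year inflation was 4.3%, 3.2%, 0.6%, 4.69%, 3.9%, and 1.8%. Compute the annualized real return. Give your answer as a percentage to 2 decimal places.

Cumulative inflation factor: 1.043 × 1.032 × 1.006 × 1.0469 × 1.039 × 1.018 ≈ 1.19903.
Nominal growth factor: 1.23300. Real growth factor = 1.23300 / 1.19903 ≈ 1.02833.
Annualized: 1.02833^(1/6) − 1 ≈ 0.00467.

0.47%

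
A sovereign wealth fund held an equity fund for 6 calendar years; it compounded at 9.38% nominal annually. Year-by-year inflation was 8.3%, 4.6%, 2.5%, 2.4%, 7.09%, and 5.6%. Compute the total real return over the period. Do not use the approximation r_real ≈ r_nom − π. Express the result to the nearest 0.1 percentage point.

Cumulative inflation factor: 1.083 × 1.046 × 1.025 × 1.024 × 1.0709 × 1.056 ≈ 1.34461.
Nominal growth factor: 1.71249. Real growth factor = 1.71249 / 1.34461 ≈ 1.27359.
Total real return ≈ 27.3593%.

27.4%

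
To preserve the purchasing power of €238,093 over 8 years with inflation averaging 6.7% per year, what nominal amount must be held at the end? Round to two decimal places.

Cumulative price-level factor: (1+6.7%)^8 ≈ 1.6800234952.
The nominal amount required is €238,093 scaled up by that factor.

€400,001.83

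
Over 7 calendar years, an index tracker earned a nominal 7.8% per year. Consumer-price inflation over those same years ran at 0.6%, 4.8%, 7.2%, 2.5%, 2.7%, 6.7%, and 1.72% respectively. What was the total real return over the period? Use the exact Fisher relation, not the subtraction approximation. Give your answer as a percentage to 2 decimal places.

31.01%

Cumulative inflation factor: 1.006 × 1.048 × 1.072 × 1.025 × 1.027 × 1.067 × 1.0172 ≈ 1.29128.
Nominal growth factor: 1.69173. Real growth factor = 1.69173 / 1.29128 ≈ 1.31012.
Total real return ≈ 31.0123%.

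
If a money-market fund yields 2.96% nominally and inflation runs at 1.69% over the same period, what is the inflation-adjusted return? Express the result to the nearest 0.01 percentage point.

1.25%

Real return via the Fisher equation: (1 + 2.96%)/(1 + 1.69%) − 1 = 1.0296/1.0169 − 1 ≈ 0.01249.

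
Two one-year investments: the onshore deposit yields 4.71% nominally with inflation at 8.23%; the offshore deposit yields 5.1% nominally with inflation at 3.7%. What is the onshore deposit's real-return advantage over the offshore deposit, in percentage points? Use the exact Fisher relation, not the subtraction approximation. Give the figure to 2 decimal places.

-4.60

The onshore deposit real return: 1.0471/1.0823 − 1 = -3.252%.
The offshore deposit real return: 1.051/1.037 − 1 = 1.350%.
Difference: -3.252 − 1.350 = -4.602 pp.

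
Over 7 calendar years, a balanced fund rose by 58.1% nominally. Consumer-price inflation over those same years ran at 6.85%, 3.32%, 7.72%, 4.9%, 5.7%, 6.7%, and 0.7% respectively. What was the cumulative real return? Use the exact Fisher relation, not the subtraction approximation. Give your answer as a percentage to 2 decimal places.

11.59%

Cumulative inflation factor: 1.0685 × 1.0332 × 1.0772 × 1.049 × 1.057 × 1.067 × 1.007 ≈ 1.41677.
Nominal growth factor: 1.58100. Real growth factor = 1.58100 / 1.41677 ≈ 1.11592.
Total real return ≈ 11.5918%.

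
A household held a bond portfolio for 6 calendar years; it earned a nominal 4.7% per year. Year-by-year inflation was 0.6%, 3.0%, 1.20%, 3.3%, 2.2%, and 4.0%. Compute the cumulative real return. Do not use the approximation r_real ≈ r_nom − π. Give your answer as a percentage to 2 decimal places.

14.41%

Cumulative inflation factor: 1.006 × 1.030 × 1.0120 × 1.033 × 1.022 × 1.040 ≈ 1.15133.
Nominal growth factor: 1.31729. Real growth factor = 1.31729 / 1.15133 ≈ 1.14414.
Total real return ≈ 14.4142%.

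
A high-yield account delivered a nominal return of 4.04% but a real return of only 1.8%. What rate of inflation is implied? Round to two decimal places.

From (1+r_nom) = (1+r_real)(1+π), we get 1+π = (1 + 4.04%)/(1 + 1.8%) = 1.0404/1.018 ≈ 1.02200.
So π ≈ 2.2004%.

2.20%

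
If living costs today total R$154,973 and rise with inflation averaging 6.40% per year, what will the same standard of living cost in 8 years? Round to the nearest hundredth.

Cumulative price-level factor: (1+6.40%)^8 ≈ 1.6426045583.
The nominal amount required is R$154,973 scaled up by that factor.

R$254,559.36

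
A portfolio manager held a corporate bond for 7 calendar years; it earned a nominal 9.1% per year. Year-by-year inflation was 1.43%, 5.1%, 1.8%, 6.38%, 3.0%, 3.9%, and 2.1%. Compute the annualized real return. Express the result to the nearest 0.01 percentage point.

5.54%

Cumulative inflation factor: 1.0143 × 1.051 × 1.018 × 1.0638 × 1.030 × 1.039 × 1.021 ≈ 1.26141.
Nominal growth factor: 1.83981. Real growth factor = 1.83981 / 1.26141 ≈ 1.45854.
Annualized: 1.45854^(1/7) − 1 ≈ 0.05540.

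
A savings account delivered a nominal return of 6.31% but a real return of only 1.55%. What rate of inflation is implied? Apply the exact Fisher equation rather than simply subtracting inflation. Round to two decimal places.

From (1+r_nom) = (1+r_real)(1+π), we get 1+π = (1 + 6.31%)/(1 + 1.55%) = 1.0631/1.0155 ≈ 1.04687.
So π ≈ 4.6873%.

4.69%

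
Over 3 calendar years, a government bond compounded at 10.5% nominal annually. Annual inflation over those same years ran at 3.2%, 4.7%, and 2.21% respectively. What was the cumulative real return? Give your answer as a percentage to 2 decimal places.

22.17%

Cumulative inflation factor: 1.032 × 1.047 × 1.0221 ≈ 1.10438.
Nominal growth factor: 1.34923. Real growth factor = 1.34923 / 1.10438 ≈ 1.22171.
Total real return ≈ 22.1707%.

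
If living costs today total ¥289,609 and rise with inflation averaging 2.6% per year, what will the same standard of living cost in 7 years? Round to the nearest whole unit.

Cumulative price-level factor: (1+2.6%)^7 ≈ 1.1968274058.
Multiplying ¥289,609 by the price-level factor gives the future nominal sum.

¥346,612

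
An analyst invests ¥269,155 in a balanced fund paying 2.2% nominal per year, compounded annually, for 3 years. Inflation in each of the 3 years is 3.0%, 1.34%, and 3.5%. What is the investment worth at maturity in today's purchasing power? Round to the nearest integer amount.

Nominal value at maturity: ¥269,155 × (1 + 2.2%)^3 ≈ ¥287,313.
Price-level factor over 3 years: 1.030 × 1.0134 × 1.035 = 1.08033507.
Dividing the nominal maturity value by the price-level factor gives the value in today's money.

¥265,948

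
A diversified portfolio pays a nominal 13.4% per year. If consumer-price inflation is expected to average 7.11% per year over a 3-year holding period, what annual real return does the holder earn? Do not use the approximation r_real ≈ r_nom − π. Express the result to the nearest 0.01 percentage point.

5.87%

With constant rates the annual real return is the same each year: (1+13.4%)/(1+7.11%) − 1 = 0.05872.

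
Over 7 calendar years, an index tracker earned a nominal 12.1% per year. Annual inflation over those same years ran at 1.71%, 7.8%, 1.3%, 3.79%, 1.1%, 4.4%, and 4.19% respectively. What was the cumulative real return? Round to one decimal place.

Cumulative inflation factor: 1.0171 × 1.078 × 1.013 × 1.0379 × 1.011 × 1.044 × 1.0419 ≈ 1.26773.
Nominal growth factor: 2.22454. Real growth factor = 2.22454 / 1.26773 ≈ 1.75475.
Total real return ≈ 75.4746%.

75.5%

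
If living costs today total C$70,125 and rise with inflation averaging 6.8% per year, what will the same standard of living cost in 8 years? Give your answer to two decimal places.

Cumulative price-level factor: (1+6.8%)^8 ≈ 1.6926611311.
The nominal amount required is C$70,125 scaled up by that factor.

C$118,697.86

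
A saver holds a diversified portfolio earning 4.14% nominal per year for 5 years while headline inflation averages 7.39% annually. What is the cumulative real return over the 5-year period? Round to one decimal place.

The annual real rate is (1+4.14%)/(1+7.39%) − 1 = -3.0264%.
Compounded over 5 years: (1 + -0.030264)^5 − 1 ≈ -0.14243.

-14.2%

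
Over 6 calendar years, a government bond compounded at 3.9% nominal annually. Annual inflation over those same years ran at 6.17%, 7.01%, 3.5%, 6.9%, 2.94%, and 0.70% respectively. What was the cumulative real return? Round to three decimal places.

Cumulative inflation factor: 1.0617 × 1.0701 × 1.035 × 1.069 × 1.0294 × 1.0070 ≈ 1.30304.
Nominal growth factor: 1.25804. Real growth factor = 1.25804 / 1.30304 ≈ 0.96546.
Total real return ≈ -3.4537%.

-3.454%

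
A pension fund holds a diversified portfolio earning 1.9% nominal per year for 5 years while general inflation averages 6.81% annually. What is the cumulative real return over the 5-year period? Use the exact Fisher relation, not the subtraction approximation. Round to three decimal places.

-20.966%

The annual real rate is (1+1.9%)/(1+6.81%) − 1 = -4.5969%.
Compounded over 5 years: (1 + -0.045969)^5 − 1 ≈ -0.20966.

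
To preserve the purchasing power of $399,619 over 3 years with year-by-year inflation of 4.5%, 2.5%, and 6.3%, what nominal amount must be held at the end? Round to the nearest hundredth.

$455,008.54

Cumulative price-level factor: 1.045 × 1.025 × 1.063 = 1.138605875.
Multiplying $399,619 by the price-level factor gives the future nominal sum.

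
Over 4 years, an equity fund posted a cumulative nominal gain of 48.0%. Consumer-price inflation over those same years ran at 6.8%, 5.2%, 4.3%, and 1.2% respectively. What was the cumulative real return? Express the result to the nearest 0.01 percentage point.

24.80%

Cumulative inflation factor: 1.068 × 1.052 × 1.043 × 1.012 ≈ 1.18591.
Nominal growth factor: 1.48000. Real growth factor = 1.48000 / 1.18591 ≈ 1.24799.
Total real return ≈ 24.7987%.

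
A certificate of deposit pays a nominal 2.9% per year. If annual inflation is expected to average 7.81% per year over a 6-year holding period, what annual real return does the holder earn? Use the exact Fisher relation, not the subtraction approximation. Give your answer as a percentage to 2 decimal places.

With constant rates the annual real return is the same each year: (1+2.9%)/(1+7.81%) − 1 = -0.04554.

-4.55%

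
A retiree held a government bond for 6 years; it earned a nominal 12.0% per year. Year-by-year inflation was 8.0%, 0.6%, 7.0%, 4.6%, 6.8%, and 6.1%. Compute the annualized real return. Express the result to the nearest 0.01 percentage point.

Cumulative inflation factor: 1.080 × 1.006 × 1.070 × 1.046 × 1.068 × 1.061 ≈ 1.37792.
Nominal growth factor: 1.97382. Real growth factor = 1.97382 / 1.37792 ≈ 1.43247.
Annualized: 1.43247^(1/6) − 1 ≈ 0.06173.

6.17%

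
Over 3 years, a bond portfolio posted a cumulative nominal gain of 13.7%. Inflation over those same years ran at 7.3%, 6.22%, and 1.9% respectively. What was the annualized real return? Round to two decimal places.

-0.71%

Cumulative inflation factor: 1.073 × 1.0622 × 1.019 ≈ 1.16140.
Nominal growth factor: 1.13700. Real growth factor = 1.13700 / 1.16140 ≈ 0.97899.
Annualized: 0.97899^(1/3) − 1 ≈ -0.00705.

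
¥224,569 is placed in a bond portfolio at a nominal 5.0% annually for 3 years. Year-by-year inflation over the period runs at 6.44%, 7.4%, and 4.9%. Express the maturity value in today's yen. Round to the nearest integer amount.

¥216,787

Nominal value at maturity: ¥224,569 × (1 + 5.0%)^3 ≈ ¥259,967.
Price-level factor over 3 years: 1.0644 × 1.074 × 1.049 = 1.1991807144.
Dividing the nominal maturity value by the price-level factor gives the value in today's money.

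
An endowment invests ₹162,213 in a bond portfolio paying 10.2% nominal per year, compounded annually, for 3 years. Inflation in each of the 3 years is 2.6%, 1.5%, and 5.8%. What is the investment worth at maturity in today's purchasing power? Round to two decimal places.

₹197,029.55

Nominal value at maturity: ₹162,213 × (1 + 10.2%)^3 ≈ ₹217,085.31.
Price-level factor over 3 years: 1.026 × 1.015 × 1.058 = 1.10179062.
The maturity value deflated by that factor is the answer in today's purchasing power.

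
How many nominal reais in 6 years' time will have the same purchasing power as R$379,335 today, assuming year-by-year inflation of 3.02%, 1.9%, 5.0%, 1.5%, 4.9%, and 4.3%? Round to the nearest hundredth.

Cumulative price-level factor: 1.0302 × 1.019 × 1.050 × 1.015 × 1.049 × 1.043 ≈ 1.2240830027.
Multiplying R$379,335 by the price-level factor gives the future nominal sum.

R$464,337.53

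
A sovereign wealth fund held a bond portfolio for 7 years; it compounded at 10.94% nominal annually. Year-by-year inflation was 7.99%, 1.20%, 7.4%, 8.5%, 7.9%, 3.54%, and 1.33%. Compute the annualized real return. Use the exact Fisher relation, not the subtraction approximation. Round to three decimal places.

Cumulative inflation factor: 1.0799 × 1.0120 × 1.074 × 1.085 × 1.079 × 1.0354 × 1.0133 ≈ 1.44167.
Nominal growth factor: 2.06832. Real growth factor = 2.06832 / 1.44167 ≈ 1.43467.
Annualized: 1.43467^(1/7) − 1 ≈ 0.05291.

5.291%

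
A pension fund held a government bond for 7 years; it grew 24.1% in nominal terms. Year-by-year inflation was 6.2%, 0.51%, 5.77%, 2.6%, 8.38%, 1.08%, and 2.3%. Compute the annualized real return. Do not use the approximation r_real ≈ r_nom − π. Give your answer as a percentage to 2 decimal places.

Cumulative inflation factor: 1.062 × 1.0051 × 1.0577 × 1.026 × 1.0838 × 1.0108 × 1.023 ≈ 1.29818.
Nominal growth factor: 1.24100. Real growth factor = 1.24100 / 1.29818 ≈ 0.95596.
Annualized: 0.95596^(1/7) − 1 ≈ -0.00641.

-0.64%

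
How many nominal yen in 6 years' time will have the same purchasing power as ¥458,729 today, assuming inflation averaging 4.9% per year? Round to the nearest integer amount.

Cumulative price-level factor: (1+4.9%)^6 ≈ 1.3324561607.
The nominal amount required is ¥458,729 scaled up by that factor.

¥611,236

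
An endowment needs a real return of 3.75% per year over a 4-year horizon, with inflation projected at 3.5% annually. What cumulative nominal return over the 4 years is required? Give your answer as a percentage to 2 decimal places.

32.96%

Required annual nominal rate: (1+3.75%)(1+3.5%) − 1 = 7.38125%.
Cumulative over 4 years: (1 + 0.0738125)^4 − 1 ≈ 0.32958.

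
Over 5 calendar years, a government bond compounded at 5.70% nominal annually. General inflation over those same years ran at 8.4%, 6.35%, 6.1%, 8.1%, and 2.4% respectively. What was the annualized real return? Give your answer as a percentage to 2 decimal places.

-0.52%

Cumulative inflation factor: 1.084 × 1.0635 × 1.061 × 1.081 × 1.024 ≈ 1.35397.
Nominal growth factor: 1.31940. Real growth factor = 1.31940 / 1.35397 ≈ 0.97447.
Annualized: 0.97447^(1/5) − 1 ≈ -0.00516.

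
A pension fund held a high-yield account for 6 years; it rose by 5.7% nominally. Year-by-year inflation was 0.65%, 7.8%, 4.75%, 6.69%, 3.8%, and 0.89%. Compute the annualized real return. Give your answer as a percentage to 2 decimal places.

-3.01%

Cumulative inflation factor: 1.0065 × 1.078 × 1.0475 × 1.0669 × 1.038 × 1.0089 ≈ 1.26986.
Nominal growth factor: 1.05700. Real growth factor = 1.05700 / 1.26986 ≈ 0.83238.
Annualized: 0.83238^(1/6) − 1 ≈ -0.03012.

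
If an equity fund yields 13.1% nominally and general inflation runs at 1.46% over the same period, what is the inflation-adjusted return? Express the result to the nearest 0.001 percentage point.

11.473%

Real return via the Fisher equation: (1 + 13.1%)/(1 + 1.46%) − 1 = 1.131/1.0146 − 1 ≈ 0.11473.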